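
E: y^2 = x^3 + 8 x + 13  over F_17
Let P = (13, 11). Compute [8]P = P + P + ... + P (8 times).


k = 8 = 1000_2 (binary, LSB first: 0001)
Double-and-add from P = (13, 11):
  bit 0 = 0: acc unchanged = O
  bit 1 = 0: acc unchanged = O
  bit 2 = 0: acc unchanged = O
  bit 3 = 1: acc = O + (7, 2) = (7, 2)

8P = (7, 2)


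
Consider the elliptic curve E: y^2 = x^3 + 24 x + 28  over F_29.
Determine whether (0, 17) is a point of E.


Check whether y^2 = x^3 + 24 x + 28 (mod 29) for (x, y) = (0, 17).
LHS: y^2 = 17^2 mod 29 = 28
RHS: x^3 + 24 x + 28 = 0^3 + 24*0 + 28 mod 29 = 28
LHS = RHS

Yes, on the curve


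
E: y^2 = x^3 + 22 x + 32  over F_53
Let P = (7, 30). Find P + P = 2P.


Doubling: s = (3 x1^2 + a) / (2 y1)
s = (3*7^2 + 22) / (2*30) mod 53 = 9
x3 = s^2 - 2 x1 mod 53 = 9^2 - 2*7 = 14
y3 = s (x1 - x3) - y1 mod 53 = 9 * (7 - 14) - 30 = 13

2P = (14, 13)


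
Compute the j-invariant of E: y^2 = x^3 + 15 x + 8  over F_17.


Delta = -16(4 a^3 + 27 b^2) mod 17 = 13
-1728 * (4 a)^3 = -1728 * (4*15)^3 mod 17 = 5
j = 5 * 13^(-1) mod 17 = 3

j = 3 (mod 17)


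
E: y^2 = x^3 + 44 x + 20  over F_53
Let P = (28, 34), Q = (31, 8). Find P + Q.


P != Q, so use the chord formula.
s = (y2 - y1) / (x2 - x1) = (27) / (3) mod 53 = 9
x3 = s^2 - x1 - x2 mod 53 = 9^2 - 28 - 31 = 22
y3 = s (x1 - x3) - y1 mod 53 = 9 * (28 - 22) - 34 = 20

P + Q = (22, 20)


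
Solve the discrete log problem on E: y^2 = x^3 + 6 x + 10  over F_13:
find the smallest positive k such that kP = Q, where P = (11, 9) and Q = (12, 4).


Enumerate multiples of P until we hit Q = (12, 4):
  1P = (11, 9)
  2P = (5, 10)
  3P = (1, 11)
  4P = (0, 7)
  5P = (3, 9)
  6P = (12, 4)
Match found at i = 6.

k = 6


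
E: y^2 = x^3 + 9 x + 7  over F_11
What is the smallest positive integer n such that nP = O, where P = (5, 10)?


Compute successive multiples of P until we hit O:
  1P = (5, 10)
  2P = (5, 1)
  3P = O

ord(P) = 3


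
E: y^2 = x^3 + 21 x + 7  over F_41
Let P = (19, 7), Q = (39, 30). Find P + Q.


P != Q, so use the chord formula.
s = (y2 - y1) / (x2 - x1) = (23) / (20) mod 41 = 36
x3 = s^2 - x1 - x2 mod 41 = 36^2 - 19 - 39 = 8
y3 = s (x1 - x3) - y1 mod 41 = 36 * (19 - 8) - 7 = 20

P + Q = (8, 20)


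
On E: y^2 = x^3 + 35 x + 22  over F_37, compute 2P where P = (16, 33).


Doubling: s = (3 x1^2 + a) / (2 y1)
s = (3*16^2 + 35) / (2*33) mod 37 = 6
x3 = s^2 - 2 x1 mod 37 = 6^2 - 2*16 = 4
y3 = s (x1 - x3) - y1 mod 37 = 6 * (16 - 4) - 33 = 2

2P = (4, 2)


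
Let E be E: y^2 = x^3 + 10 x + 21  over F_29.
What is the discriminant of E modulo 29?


4 a^3 + 27 b^2 = 4*10^3 + 27*21^2 = 4000 + 11907 = 15907
Delta = -16 * (15907) = -254512
Delta mod 29 = 21

Delta = 21 (mod 29)


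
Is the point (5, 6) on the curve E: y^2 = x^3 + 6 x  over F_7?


Check whether y^2 = x^3 + 6 x + 0 (mod 7) for (x, y) = (5, 6).
LHS: y^2 = 6^2 mod 7 = 1
RHS: x^3 + 6 x + 0 = 5^3 + 6*5 + 0 mod 7 = 1
LHS = RHS

Yes, on the curve


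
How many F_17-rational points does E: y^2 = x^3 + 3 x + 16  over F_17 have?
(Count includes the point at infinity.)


For each x in F_17, count y with y^2 = x^3 + 3 x + 16 mod 17:
  x = 0: RHS = 16, y in [4, 13]  -> 2 point(s)
  x = 2: RHS = 13, y in [8, 9]  -> 2 point(s)
  x = 3: RHS = 1, y in [1, 16]  -> 2 point(s)
  x = 8: RHS = 8, y in [5, 12]  -> 2 point(s)
  x = 10: RHS = 9, y in [3, 14]  -> 2 point(s)
  x = 13: RHS = 8, y in [5, 12]  -> 2 point(s)
  x = 15: RHS = 2, y in [6, 11]  -> 2 point(s)
Affine points: 14. Add the point at infinity: total = 15.

#E(F_17) = 15


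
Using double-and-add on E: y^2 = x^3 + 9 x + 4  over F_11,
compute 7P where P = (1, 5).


k = 7 = 111_2 (binary, LSB first: 111)
Double-and-add from P = (1, 5):
  bit 0 = 1: acc = O + (1, 5) = (1, 5)
  bit 1 = 1: acc = (1, 5) + (10, 4) = (3, 5)
  bit 2 = 1: acc = (3, 5) + (7, 6) = (10, 7)

7P = (10, 7)


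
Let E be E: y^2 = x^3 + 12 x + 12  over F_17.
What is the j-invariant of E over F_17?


Delta = -16(4 a^3 + 27 b^2) mod 17 = 5
-1728 * (4 a)^3 = -1728 * (4*12)^3 mod 17 = 8
j = 8 * 5^(-1) mod 17 = 5

j = 5 (mod 17)


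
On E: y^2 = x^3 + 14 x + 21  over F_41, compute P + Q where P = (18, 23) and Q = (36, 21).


P != Q, so use the chord formula.
s = (y2 - y1) / (x2 - x1) = (39) / (18) mod 41 = 9
x3 = s^2 - x1 - x2 mod 41 = 9^2 - 18 - 36 = 27
y3 = s (x1 - x3) - y1 mod 41 = 9 * (18 - 27) - 23 = 19

P + Q = (27, 19)


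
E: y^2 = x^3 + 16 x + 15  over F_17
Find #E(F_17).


For each x in F_17, count y with y^2 = x^3 + 16 x + 15 mod 17:
  x = 0: RHS = 15, y in [7, 10]  -> 2 point(s)
  x = 1: RHS = 15, y in [7, 10]  -> 2 point(s)
  x = 2: RHS = 4, y in [2, 15]  -> 2 point(s)
  x = 5: RHS = 16, y in [4, 13]  -> 2 point(s)
  x = 6: RHS = 4, y in [2, 15]  -> 2 point(s)
  x = 8: RHS = 9, y in [3, 14]  -> 2 point(s)
  x = 9: RHS = 4, y in [2, 15]  -> 2 point(s)
  x = 10: RHS = 2, y in [6, 11]  -> 2 point(s)
  x = 11: RHS = 9, y in [3, 14]  -> 2 point(s)
  x = 14: RHS = 8, y in [5, 12]  -> 2 point(s)
  x = 15: RHS = 9, y in [3, 14]  -> 2 point(s)
  x = 16: RHS = 15, y in [7, 10]  -> 2 point(s)
Affine points: 24. Add the point at infinity: total = 25.

#E(F_17) = 25


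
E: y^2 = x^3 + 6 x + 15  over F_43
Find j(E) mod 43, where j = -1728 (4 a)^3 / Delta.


Delta = -16(4 a^3 + 27 b^2) mod 43 = 2
-1728 * (4 a)^3 = -1728 * (4*6)^3 mod 43 = 4
j = 4 * 2^(-1) mod 43 = 2

j = 2 (mod 43)


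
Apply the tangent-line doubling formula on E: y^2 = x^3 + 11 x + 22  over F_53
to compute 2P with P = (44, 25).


Doubling: s = (3 x1^2 + a) / (2 y1)
s = (3*44^2 + 11) / (2*25) mod 53 = 39
x3 = s^2 - 2 x1 mod 53 = 39^2 - 2*44 = 2
y3 = s (x1 - x3) - y1 mod 53 = 39 * (44 - 2) - 25 = 23

2P = (2, 23)


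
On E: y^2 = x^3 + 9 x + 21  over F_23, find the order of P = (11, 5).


Compute successive multiples of P until we hit O:
  1P = (11, 5)
  2P = (3, 12)
  3P = (13, 14)
  4P = (2, 1)
  5P = (19, 17)
  6P = (1, 10)
  7P = (17, 21)
  8P = (20, 17)
  ... (continuing to 33P)
  33P = O

ord(P) = 33


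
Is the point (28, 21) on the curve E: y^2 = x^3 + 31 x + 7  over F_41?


Check whether y^2 = x^3 + 31 x + 7 (mod 41) for (x, y) = (28, 21).
LHS: y^2 = 21^2 mod 41 = 31
RHS: x^3 + 31 x + 7 = 28^3 + 31*28 + 7 mod 41 = 31
LHS = RHS

Yes, on the curve


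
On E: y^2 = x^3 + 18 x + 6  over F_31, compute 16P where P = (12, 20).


k = 16 = 10000_2 (binary, LSB first: 00001)
Double-and-add from P = (12, 20):
  bit 0 = 0: acc unchanged = O
  bit 1 = 0: acc unchanged = O
  bit 2 = 0: acc unchanged = O
  bit 3 = 0: acc unchanged = O
  bit 4 = 1: acc = O + (4, 7) = (4, 7)

16P = (4, 7)


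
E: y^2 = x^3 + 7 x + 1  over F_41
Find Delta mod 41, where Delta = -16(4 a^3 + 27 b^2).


4 a^3 + 27 b^2 = 4*7^3 + 27*1^2 = 1372 + 27 = 1399
Delta = -16 * (1399) = -22384
Delta mod 41 = 2

Delta = 2 (mod 41)


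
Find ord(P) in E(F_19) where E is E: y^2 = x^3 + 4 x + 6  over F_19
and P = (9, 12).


Compute successive multiples of P until we hit O:
  1P = (9, 12)
  2P = (1, 7)
  3P = (18, 18)
  4P = (3, 11)
  5P = (16, 9)
  6P = (0, 14)
  7P = (7, 15)
  8P = (10, 18)
  ... (continuing to 19P)
  19P = O

ord(P) = 19


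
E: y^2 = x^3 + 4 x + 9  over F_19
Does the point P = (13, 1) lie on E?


Check whether y^2 = x^3 + 4 x + 9 (mod 19) for (x, y) = (13, 1).
LHS: y^2 = 1^2 mod 19 = 1
RHS: x^3 + 4 x + 9 = 13^3 + 4*13 + 9 mod 19 = 16
LHS != RHS

No, not on the curve


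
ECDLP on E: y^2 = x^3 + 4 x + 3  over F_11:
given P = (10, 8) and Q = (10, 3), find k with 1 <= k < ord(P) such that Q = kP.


Enumerate multiples of P until we hit Q = (10, 3):
  1P = (10, 8)
  2P = (0, 6)
  3P = (5, 4)
  4P = (5, 7)
  5P = (0, 5)
  6P = (10, 3)
Match found at i = 6.

k = 6


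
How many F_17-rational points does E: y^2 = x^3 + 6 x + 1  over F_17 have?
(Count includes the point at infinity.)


For each x in F_17, count y with y^2 = x^3 + 6 x + 1 mod 17:
  x = 0: RHS = 1, y in [1, 16]  -> 2 point(s)
  x = 1: RHS = 8, y in [5, 12]  -> 2 point(s)
  x = 2: RHS = 4, y in [2, 15]  -> 2 point(s)
  x = 4: RHS = 4, y in [2, 15]  -> 2 point(s)
  x = 6: RHS = 15, y in [7, 10]  -> 2 point(s)
  x = 8: RHS = 0, y in [0]  -> 1 point(s)
  x = 9: RHS = 2, y in [6, 11]  -> 2 point(s)
  x = 11: RHS = 4, y in [2, 15]  -> 2 point(s)
  x = 12: RHS = 16, y in [4, 13]  -> 2 point(s)
  x = 13: RHS = 15, y in [7, 10]  -> 2 point(s)
  x = 15: RHS = 15, y in [7, 10]  -> 2 point(s)
Affine points: 21. Add the point at infinity: total = 22.

#E(F_17) = 22


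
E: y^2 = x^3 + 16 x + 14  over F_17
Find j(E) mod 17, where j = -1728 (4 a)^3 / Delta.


Delta = -16(4 a^3 + 27 b^2) mod 17 = 1
-1728 * (4 a)^3 = -1728 * (4*16)^3 mod 17 = 7
j = 7 * 1^(-1) mod 17 = 7

j = 7 (mod 17)


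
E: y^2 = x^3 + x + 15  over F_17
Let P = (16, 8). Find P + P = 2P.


Doubling: s = (3 x1^2 + a) / (2 y1)
s = (3*16^2 + 1) / (2*8) mod 17 = 13
x3 = s^2 - 2 x1 mod 17 = 13^2 - 2*16 = 1
y3 = s (x1 - x3) - y1 mod 17 = 13 * (16 - 1) - 8 = 0

2P = (1, 0)


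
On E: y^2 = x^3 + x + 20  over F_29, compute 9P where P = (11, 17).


k = 9 = 1001_2 (binary, LSB first: 1001)
Double-and-add from P = (11, 17):
  bit 0 = 1: acc = O + (11, 17) = (11, 17)
  bit 1 = 0: acc unchanged = (11, 17)
  bit 2 = 0: acc unchanged = (11, 17)
  bit 3 = 1: acc = (11, 17) + (23, 28) = (19, 24)

9P = (19, 24)


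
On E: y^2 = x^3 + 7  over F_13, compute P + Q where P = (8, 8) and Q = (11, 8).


P != Q, so use the chord formula.
s = (y2 - y1) / (x2 - x1) = (0) / (3) mod 13 = 0
x3 = s^2 - x1 - x2 mod 13 = 0^2 - 8 - 11 = 7
y3 = s (x1 - x3) - y1 mod 13 = 0 * (8 - 7) - 8 = 5

P + Q = (7, 5)


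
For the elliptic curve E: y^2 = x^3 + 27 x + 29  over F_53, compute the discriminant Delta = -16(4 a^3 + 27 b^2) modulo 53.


4 a^3 + 27 b^2 = 4*27^3 + 27*29^2 = 78732 + 22707 = 101439
Delta = -16 * (101439) = -1623024
Delta mod 53 = 48

Delta = 48 (mod 53)


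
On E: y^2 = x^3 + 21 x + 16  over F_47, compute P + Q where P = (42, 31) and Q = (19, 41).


P != Q, so use the chord formula.
s = (y2 - y1) / (x2 - x1) = (10) / (24) mod 47 = 20
x3 = s^2 - x1 - x2 mod 47 = 20^2 - 42 - 19 = 10
y3 = s (x1 - x3) - y1 mod 47 = 20 * (42 - 10) - 31 = 45

P + Q = (10, 45)


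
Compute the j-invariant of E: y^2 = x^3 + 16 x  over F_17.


Delta = -16(4 a^3 + 27 b^2) mod 17 = 13
-1728 * (4 a)^3 = -1728 * (4*16)^3 mod 17 = 7
j = 7 * 13^(-1) mod 17 = 11

j = 11 (mod 17)


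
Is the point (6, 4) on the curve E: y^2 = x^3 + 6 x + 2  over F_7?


Check whether y^2 = x^3 + 6 x + 2 (mod 7) for (x, y) = (6, 4).
LHS: y^2 = 4^2 mod 7 = 2
RHS: x^3 + 6 x + 2 = 6^3 + 6*6 + 2 mod 7 = 2
LHS = RHS

Yes, on the curve


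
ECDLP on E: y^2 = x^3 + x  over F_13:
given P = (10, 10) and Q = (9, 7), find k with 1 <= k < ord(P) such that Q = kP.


Enumerate multiples of P until we hit Q = (9, 7):
  1P = (10, 10)
  2P = (9, 7)
Match found at i = 2.

k = 2


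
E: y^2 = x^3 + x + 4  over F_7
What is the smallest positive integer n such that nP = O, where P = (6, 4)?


Compute successive multiples of P until we hit O:
  1P = (6, 4)
  2P = (4, 4)
  3P = (4, 3)
  4P = (6, 3)
  5P = O

ord(P) = 5


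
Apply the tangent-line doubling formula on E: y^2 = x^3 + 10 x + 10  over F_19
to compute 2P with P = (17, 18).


Doubling: s = (3 x1^2 + a) / (2 y1)
s = (3*17^2 + 10) / (2*18) mod 19 = 8
x3 = s^2 - 2 x1 mod 19 = 8^2 - 2*17 = 11
y3 = s (x1 - x3) - y1 mod 19 = 8 * (17 - 11) - 18 = 11

2P = (11, 11)


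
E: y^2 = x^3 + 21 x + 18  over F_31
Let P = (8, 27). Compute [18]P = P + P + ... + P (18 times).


k = 18 = 10010_2 (binary, LSB first: 01001)
Double-and-add from P = (8, 27):
  bit 0 = 0: acc unchanged = O
  bit 1 = 1: acc = O + (23, 12) = (23, 12)
  bit 2 = 0: acc unchanged = (23, 12)
  bit 3 = 0: acc unchanged = (23, 12)
  bit 4 = 1: acc = (23, 12) + (6, 22) = (12, 18)

18P = (12, 18)


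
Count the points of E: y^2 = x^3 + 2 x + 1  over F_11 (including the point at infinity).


For each x in F_11, count y with y^2 = x^3 + 2 x + 1 mod 11:
  x = 0: RHS = 1, y in [1, 10]  -> 2 point(s)
  x = 1: RHS = 4, y in [2, 9]  -> 2 point(s)
  x = 3: RHS = 1, y in [1, 10]  -> 2 point(s)
  x = 5: RHS = 4, y in [2, 9]  -> 2 point(s)
  x = 6: RHS = 9, y in [3, 8]  -> 2 point(s)
  x = 8: RHS = 1, y in [1, 10]  -> 2 point(s)
  x = 9: RHS = 0, y in [0]  -> 1 point(s)
  x = 10: RHS = 9, y in [3, 8]  -> 2 point(s)
Affine points: 15. Add the point at infinity: total = 16.

#E(F_11) = 16


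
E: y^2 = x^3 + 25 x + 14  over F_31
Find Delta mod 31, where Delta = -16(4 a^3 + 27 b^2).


4 a^3 + 27 b^2 = 4*25^3 + 27*14^2 = 62500 + 5292 = 67792
Delta = -16 * (67792) = -1084672
Delta mod 31 = 18

Delta = 18 (mod 31)


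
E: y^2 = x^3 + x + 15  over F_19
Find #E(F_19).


For each x in F_19, count y with y^2 = x^3 + 1 x + 15 mod 19:
  x = 1: RHS = 17, y in [6, 13]  -> 2 point(s)
  x = 2: RHS = 6, y in [5, 14]  -> 2 point(s)
  x = 3: RHS = 7, y in [8, 11]  -> 2 point(s)
  x = 4: RHS = 7, y in [8, 11]  -> 2 point(s)
  x = 6: RHS = 9, y in [3, 16]  -> 2 point(s)
  x = 7: RHS = 4, y in [2, 17]  -> 2 point(s)
  x = 12: RHS = 7, y in [8, 11]  -> 2 point(s)
  x = 15: RHS = 4, y in [2, 17]  -> 2 point(s)
  x = 16: RHS = 4, y in [2, 17]  -> 2 point(s)
  x = 17: RHS = 5, y in [9, 10]  -> 2 point(s)
Affine points: 20. Add the point at infinity: total = 21.

#E(F_19) = 21


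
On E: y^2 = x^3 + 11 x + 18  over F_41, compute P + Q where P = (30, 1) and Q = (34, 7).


P != Q, so use the chord formula.
s = (y2 - y1) / (x2 - x1) = (6) / (4) mod 41 = 22
x3 = s^2 - x1 - x2 mod 41 = 22^2 - 30 - 34 = 10
y3 = s (x1 - x3) - y1 mod 41 = 22 * (30 - 10) - 1 = 29

P + Q = (10, 29)


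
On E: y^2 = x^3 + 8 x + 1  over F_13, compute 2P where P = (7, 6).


Doubling: s = (3 x1^2 + a) / (2 y1)
s = (3*7^2 + 8) / (2*6) mod 13 = 1
x3 = s^2 - 2 x1 mod 13 = 1^2 - 2*7 = 0
y3 = s (x1 - x3) - y1 mod 13 = 1 * (7 - 0) - 6 = 1

2P = (0, 1)


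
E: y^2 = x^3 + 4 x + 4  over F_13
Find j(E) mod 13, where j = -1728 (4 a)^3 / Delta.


Delta = -16(4 a^3 + 27 b^2) mod 13 = 3
-1728 * (4 a)^3 = -1728 * (4*4)^3 mod 13 = 1
j = 1 * 3^(-1) mod 13 = 9

j = 9 (mod 13)


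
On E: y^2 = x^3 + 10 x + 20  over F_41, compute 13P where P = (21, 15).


k = 13 = 1101_2 (binary, LSB first: 1011)
Double-and-add from P = (21, 15):
  bit 0 = 1: acc = O + (21, 15) = (21, 15)
  bit 1 = 0: acc unchanged = (21, 15)
  bit 2 = 1: acc = (21, 15) + (13, 25) = (6, 38)
  bit 3 = 1: acc = (6, 38) + (5, 20) = (26, 12)

13P = (26, 12)


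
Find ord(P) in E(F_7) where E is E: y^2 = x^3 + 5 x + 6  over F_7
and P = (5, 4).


Compute successive multiples of P until we hit O:
  1P = (5, 4)
  2P = (6, 0)
  3P = (5, 3)
  4P = O

ord(P) = 4


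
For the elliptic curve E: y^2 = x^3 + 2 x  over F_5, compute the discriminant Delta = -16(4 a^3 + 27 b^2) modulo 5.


4 a^3 + 27 b^2 = 4*2^3 + 27*0^2 = 32 + 0 = 32
Delta = -16 * (32) = -512
Delta mod 5 = 3

Delta = 3 (mod 5)


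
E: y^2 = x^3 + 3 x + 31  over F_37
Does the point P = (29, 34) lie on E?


Check whether y^2 = x^3 + 3 x + 31 (mod 37) for (x, y) = (29, 34).
LHS: y^2 = 34^2 mod 37 = 9
RHS: x^3 + 3 x + 31 = 29^3 + 3*29 + 31 mod 37 = 13
LHS != RHS

No, not on the curve


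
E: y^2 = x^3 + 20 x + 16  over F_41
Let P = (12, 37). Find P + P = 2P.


Doubling: s = (3 x1^2 + a) / (2 y1)
s = (3*12^2 + 20) / (2*37) mod 41 = 5
x3 = s^2 - 2 x1 mod 41 = 5^2 - 2*12 = 1
y3 = s (x1 - x3) - y1 mod 41 = 5 * (12 - 1) - 37 = 18

2P = (1, 18)


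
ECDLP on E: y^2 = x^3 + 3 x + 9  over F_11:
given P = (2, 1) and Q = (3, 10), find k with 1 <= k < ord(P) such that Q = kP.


Enumerate multiples of P until we hit Q = (3, 10):
  1P = (2, 1)
  2P = (0, 3)
  3P = (10, 7)
  4P = (3, 1)
  5P = (6, 10)
  6P = (6, 1)
  7P = (3, 10)
Match found at i = 7.

k = 7


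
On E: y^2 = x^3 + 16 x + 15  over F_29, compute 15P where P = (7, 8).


k = 15 = 1111_2 (binary, LSB first: 1111)
Double-and-add from P = (7, 8):
  bit 0 = 1: acc = O + (7, 8) = (7, 8)
  bit 1 = 1: acc = (7, 8) + (14, 24) = (15, 11)
  bit 2 = 1: acc = (15, 11) + (23, 15) = (13, 19)
  bit 3 = 1: acc = (13, 19) + (18, 25) = (18, 4)

15P = (18, 4)


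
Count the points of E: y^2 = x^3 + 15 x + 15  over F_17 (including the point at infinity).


For each x in F_17, count y with y^2 = x^3 + 15 x + 15 mod 17:
  x = 0: RHS = 15, y in [7, 10]  -> 2 point(s)
  x = 2: RHS = 2, y in [6, 11]  -> 2 point(s)
  x = 3: RHS = 2, y in [6, 11]  -> 2 point(s)
  x = 6: RHS = 15, y in [7, 10]  -> 2 point(s)
  x = 7: RHS = 4, y in [2, 15]  -> 2 point(s)
  x = 8: RHS = 1, y in [1, 16]  -> 2 point(s)
  x = 10: RHS = 9, y in [3, 14]  -> 2 point(s)
  x = 11: RHS = 15, y in [7, 10]  -> 2 point(s)
  x = 12: RHS = 2, y in [6, 11]  -> 2 point(s)
  x = 16: RHS = 16, y in [4, 13]  -> 2 point(s)
Affine points: 20. Add the point at infinity: total = 21.

#E(F_17) = 21


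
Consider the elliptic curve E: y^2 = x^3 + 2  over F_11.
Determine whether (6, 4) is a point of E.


Check whether y^2 = x^3 + 0 x + 2 (mod 11) for (x, y) = (6, 4).
LHS: y^2 = 4^2 mod 11 = 5
RHS: x^3 + 0 x + 2 = 6^3 + 0*6 + 2 mod 11 = 9
LHS != RHS

No, not on the curve


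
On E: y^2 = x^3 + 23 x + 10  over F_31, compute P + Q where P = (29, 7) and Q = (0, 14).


P != Q, so use the chord formula.
s = (y2 - y1) / (x2 - x1) = (7) / (2) mod 31 = 19
x3 = s^2 - x1 - x2 mod 31 = 19^2 - 29 - 0 = 22
y3 = s (x1 - x3) - y1 mod 31 = 19 * (29 - 22) - 7 = 2

P + Q = (22, 2)


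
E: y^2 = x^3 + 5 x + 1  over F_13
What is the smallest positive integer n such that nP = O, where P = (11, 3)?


Compute successive multiples of P until we hit O:
  1P = (11, 3)
  2P = (3, 11)
  3P = (0, 12)
  4P = (6, 0)
  5P = (0, 1)
  6P = (3, 2)
  7P = (11, 10)
  8P = O

ord(P) = 8


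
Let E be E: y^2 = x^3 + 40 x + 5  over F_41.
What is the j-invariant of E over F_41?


Delta = -16(4 a^3 + 27 b^2) mod 41 = 6
-1728 * (4 a)^3 = -1728 * (4*40)^3 mod 41 = 15
j = 15 * 6^(-1) mod 41 = 23

j = 23 (mod 41)


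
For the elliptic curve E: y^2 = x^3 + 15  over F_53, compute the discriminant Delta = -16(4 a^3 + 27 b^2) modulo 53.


4 a^3 + 27 b^2 = 4*0^3 + 27*15^2 = 0 + 6075 = 6075
Delta = -16 * (6075) = -97200
Delta mod 53 = 2

Delta = 2 (mod 53)


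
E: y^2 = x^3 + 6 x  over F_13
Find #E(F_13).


For each x in F_13, count y with y^2 = x^3 + 6 x + 0 mod 13:
  x = 0: RHS = 0, y in [0]  -> 1 point(s)
  x = 4: RHS = 10, y in [6, 7]  -> 2 point(s)
  x = 5: RHS = 12, y in [5, 8]  -> 2 point(s)
  x = 8: RHS = 1, y in [1, 12]  -> 2 point(s)
  x = 9: RHS = 3, y in [4, 9]  -> 2 point(s)
Affine points: 9. Add the point at infinity: total = 10.

#E(F_13) = 10


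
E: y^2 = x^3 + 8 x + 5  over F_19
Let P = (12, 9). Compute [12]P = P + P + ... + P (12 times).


k = 12 = 1100_2 (binary, LSB first: 0011)
Double-and-add from P = (12, 9):
  bit 0 = 0: acc unchanged = O
  bit 1 = 0: acc unchanged = O
  bit 2 = 1: acc = O + (15, 17) = (15, 17)
  bit 3 = 1: acc = (15, 17) + (14, 7) = (14, 12)

12P = (14, 12)


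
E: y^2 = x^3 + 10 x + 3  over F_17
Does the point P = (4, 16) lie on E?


Check whether y^2 = x^3 + 10 x + 3 (mod 17) for (x, y) = (4, 16).
LHS: y^2 = 16^2 mod 17 = 1
RHS: x^3 + 10 x + 3 = 4^3 + 10*4 + 3 mod 17 = 5
LHS != RHS

No, not on the curve


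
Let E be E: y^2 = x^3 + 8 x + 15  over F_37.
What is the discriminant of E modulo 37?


4 a^3 + 27 b^2 = 4*8^3 + 27*15^2 = 2048 + 6075 = 8123
Delta = -16 * (8123) = -129968
Delta mod 37 = 13

Delta = 13 (mod 37)


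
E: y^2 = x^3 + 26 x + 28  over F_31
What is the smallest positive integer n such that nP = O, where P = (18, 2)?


Compute successive multiples of P until we hit O:
  1P = (18, 2)
  2P = (5, 2)
  3P = (8, 29)
  4P = (25, 20)
  5P = (6, 20)
  6P = (17, 12)
  7P = (3, 3)
  8P = (14, 6)
  ... (continuing to 31P)
  31P = O

ord(P) = 31


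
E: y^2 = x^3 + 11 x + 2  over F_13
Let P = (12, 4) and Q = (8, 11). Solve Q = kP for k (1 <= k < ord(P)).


Enumerate multiples of P until we hit Q = (8, 11):
  1P = (12, 4)
  2P = (1, 12)
  3P = (3, 6)
  4P = (8, 11)
Match found at i = 4.

k = 4


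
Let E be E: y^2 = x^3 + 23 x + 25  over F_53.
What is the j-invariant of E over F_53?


Delta = -16(4 a^3 + 27 b^2) mod 53 = 23
-1728 * (4 a)^3 = -1728 * (4*23)^3 mod 53 = 40
j = 40 * 23^(-1) mod 53 = 34

j = 34 (mod 53)


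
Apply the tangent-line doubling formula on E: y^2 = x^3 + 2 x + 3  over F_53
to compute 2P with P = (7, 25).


Doubling: s = (3 x1^2 + a) / (2 y1)
s = (3*7^2 + 2) / (2*25) mod 53 = 21
x3 = s^2 - 2 x1 mod 53 = 21^2 - 2*7 = 3
y3 = s (x1 - x3) - y1 mod 53 = 21 * (7 - 3) - 25 = 6

2P = (3, 6)


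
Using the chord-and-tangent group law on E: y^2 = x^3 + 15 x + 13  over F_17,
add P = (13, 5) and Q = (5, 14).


P != Q, so use the chord formula.
s = (y2 - y1) / (x2 - x1) = (9) / (9) mod 17 = 1
x3 = s^2 - x1 - x2 mod 17 = 1^2 - 13 - 5 = 0
y3 = s (x1 - x3) - y1 mod 17 = 1 * (13 - 0) - 5 = 8

P + Q = (0, 8)


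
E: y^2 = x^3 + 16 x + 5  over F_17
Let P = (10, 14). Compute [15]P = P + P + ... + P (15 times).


k = 15 = 1111_2 (binary, LSB first: 1111)
Double-and-add from P = (10, 14):
  bit 0 = 1: acc = O + (10, 14) = (10, 14)
  bit 1 = 1: acc = (10, 14) + (13, 8) = (15, 13)
  bit 2 = 1: acc = (15, 13) + (7, 16) = (14, 10)
  bit 3 = 1: acc = (14, 10) + (11, 4) = (13, 9)

15P = (13, 9)


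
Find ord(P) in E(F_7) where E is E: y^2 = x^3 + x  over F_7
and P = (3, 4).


Compute successive multiples of P until we hit O:
  1P = (3, 4)
  2P = (1, 3)
  3P = (5, 2)
  4P = (0, 0)
  5P = (5, 5)
  6P = (1, 4)
  7P = (3, 3)
  8P = O

ord(P) = 8


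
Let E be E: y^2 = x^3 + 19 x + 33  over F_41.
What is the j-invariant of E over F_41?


Delta = -16(4 a^3 + 27 b^2) mod 41 = 38
-1728 * (4 a)^3 = -1728 * (4*19)^3 mod 41 = 25
j = 25 * 38^(-1) mod 41 = 19

j = 19 (mod 41)


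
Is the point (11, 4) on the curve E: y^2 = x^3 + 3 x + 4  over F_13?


Check whether y^2 = x^3 + 3 x + 4 (mod 13) for (x, y) = (11, 4).
LHS: y^2 = 4^2 mod 13 = 3
RHS: x^3 + 3 x + 4 = 11^3 + 3*11 + 4 mod 13 = 3
LHS = RHS

Yes, on the curve


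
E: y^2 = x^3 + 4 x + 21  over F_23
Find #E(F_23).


For each x in F_23, count y with y^2 = x^3 + 4 x + 21 mod 23:
  x = 1: RHS = 3, y in [7, 16]  -> 2 point(s)
  x = 4: RHS = 9, y in [3, 20]  -> 2 point(s)
  x = 6: RHS = 8, y in [10, 13]  -> 2 point(s)
  x = 7: RHS = 1, y in [1, 22]  -> 2 point(s)
  x = 8: RHS = 13, y in [6, 17]  -> 2 point(s)
  x = 9: RHS = 4, y in [2, 21]  -> 2 point(s)
  x = 10: RHS = 3, y in [7, 16]  -> 2 point(s)
  x = 11: RHS = 16, y in [4, 19]  -> 2 point(s)
  x = 12: RHS = 3, y in [7, 16]  -> 2 point(s)
  x = 13: RHS = 16, y in [4, 19]  -> 2 point(s)
  x = 15: RHS = 6, y in [11, 12]  -> 2 point(s)
  x = 16: RHS = 18, y in [8, 15]  -> 2 point(s)
  x = 22: RHS = 16, y in [4, 19]  -> 2 point(s)
Affine points: 26. Add the point at infinity: total = 27.

#E(F_23) = 27


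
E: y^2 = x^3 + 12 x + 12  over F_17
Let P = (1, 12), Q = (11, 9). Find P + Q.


P != Q, so use the chord formula.
s = (y2 - y1) / (x2 - x1) = (14) / (10) mod 17 = 15
x3 = s^2 - x1 - x2 mod 17 = 15^2 - 1 - 11 = 9
y3 = s (x1 - x3) - y1 mod 17 = 15 * (1 - 9) - 12 = 4

P + Q = (9, 4)


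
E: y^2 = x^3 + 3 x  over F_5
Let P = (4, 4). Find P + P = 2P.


Doubling: s = (3 x1^2 + a) / (2 y1)
s = (3*4^2 + 3) / (2*4) mod 5 = 2
x3 = s^2 - 2 x1 mod 5 = 2^2 - 2*4 = 1
y3 = s (x1 - x3) - y1 mod 5 = 2 * (4 - 1) - 4 = 2

2P = (1, 2)


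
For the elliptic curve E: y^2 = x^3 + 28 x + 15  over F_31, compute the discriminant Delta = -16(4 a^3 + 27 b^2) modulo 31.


4 a^3 + 27 b^2 = 4*28^3 + 27*15^2 = 87808 + 6075 = 93883
Delta = -16 * (93883) = -1502128
Delta mod 31 = 8

Delta = 8 (mod 31)


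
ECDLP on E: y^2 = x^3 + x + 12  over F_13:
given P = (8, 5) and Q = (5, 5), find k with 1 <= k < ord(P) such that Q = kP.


Enumerate multiples of P until we hit Q = (5, 5):
  1P = (8, 5)
  2P = (9, 3)
  3P = (0, 5)
  4P = (5, 8)
  5P = (1, 1)
  6P = (3, 9)
  7P = (12, 6)
  8P = (2, 3)
  9P = (6, 0)
  10P = (2, 10)
  11P = (12, 7)
  12P = (3, 4)
  13P = (1, 12)
  14P = (5, 5)
Match found at i = 14.

k = 14


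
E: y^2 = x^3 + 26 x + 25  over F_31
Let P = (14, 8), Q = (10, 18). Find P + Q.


P != Q, so use the chord formula.
s = (y2 - y1) / (x2 - x1) = (10) / (27) mod 31 = 13
x3 = s^2 - x1 - x2 mod 31 = 13^2 - 14 - 10 = 21
y3 = s (x1 - x3) - y1 mod 31 = 13 * (14 - 21) - 8 = 25

P + Q = (21, 25)


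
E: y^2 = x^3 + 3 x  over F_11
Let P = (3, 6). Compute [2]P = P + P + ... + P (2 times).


k = 2 = 10_2 (binary, LSB first: 01)
Double-and-add from P = (3, 6):
  bit 0 = 0: acc unchanged = O
  bit 1 = 1: acc = O + (3, 5) = (3, 5)

2P = (3, 5)


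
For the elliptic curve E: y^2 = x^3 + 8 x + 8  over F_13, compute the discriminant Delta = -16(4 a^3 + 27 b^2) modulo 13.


4 a^3 + 27 b^2 = 4*8^3 + 27*8^2 = 2048 + 1728 = 3776
Delta = -16 * (3776) = -60416
Delta mod 13 = 8

Delta = 8 (mod 13)


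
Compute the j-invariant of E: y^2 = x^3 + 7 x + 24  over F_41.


Delta = -16(4 a^3 + 27 b^2) mod 41 = 21
-1728 * (4 a)^3 = -1728 * (4*7)^3 mod 41 = 21
j = 21 * 21^(-1) mod 41 = 1

j = 1 (mod 41)


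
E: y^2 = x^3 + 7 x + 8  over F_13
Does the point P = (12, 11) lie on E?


Check whether y^2 = x^3 + 7 x + 8 (mod 13) for (x, y) = (12, 11).
LHS: y^2 = 11^2 mod 13 = 4
RHS: x^3 + 7 x + 8 = 12^3 + 7*12 + 8 mod 13 = 0
LHS != RHS

No, not on the curve


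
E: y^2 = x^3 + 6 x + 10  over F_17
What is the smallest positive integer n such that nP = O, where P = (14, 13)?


Compute successive multiples of P until we hit O:
  1P = (14, 13)
  2P = (10, 13)
  3P = (10, 4)
  4P = (14, 4)
  5P = O

ord(P) = 5


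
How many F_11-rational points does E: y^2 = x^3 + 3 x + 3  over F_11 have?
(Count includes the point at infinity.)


For each x in F_11, count y with y^2 = x^3 + 3 x + 3 mod 11:
  x = 0: RHS = 3, y in [5, 6]  -> 2 point(s)
  x = 5: RHS = 0, y in [0]  -> 1 point(s)
  x = 7: RHS = 4, y in [2, 9]  -> 2 point(s)
  x = 8: RHS = 0, y in [0]  -> 1 point(s)
  x = 9: RHS = 0, y in [0]  -> 1 point(s)
Affine points: 7. Add the point at infinity: total = 8.

#E(F_11) = 8


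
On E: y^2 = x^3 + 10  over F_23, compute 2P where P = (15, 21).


Doubling: s = (3 x1^2 + a) / (2 y1)
s = (3*15^2 + 0) / (2*21) mod 23 = 21
x3 = s^2 - 2 x1 mod 23 = 21^2 - 2*15 = 20
y3 = s (x1 - x3) - y1 mod 23 = 21 * (15 - 20) - 21 = 12

2P = (20, 12)


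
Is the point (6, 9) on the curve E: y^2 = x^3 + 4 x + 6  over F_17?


Check whether y^2 = x^3 + 4 x + 6 (mod 17) for (x, y) = (6, 9).
LHS: y^2 = 9^2 mod 17 = 13
RHS: x^3 + 4 x + 6 = 6^3 + 4*6 + 6 mod 17 = 8
LHS != RHS

No, not on the curve


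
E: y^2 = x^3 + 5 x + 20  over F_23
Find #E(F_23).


For each x in F_23, count y with y^2 = x^3 + 5 x + 20 mod 23:
  x = 1: RHS = 3, y in [7, 16]  -> 2 point(s)
  x = 3: RHS = 16, y in [4, 19]  -> 2 point(s)
  x = 4: RHS = 12, y in [9, 14]  -> 2 point(s)
  x = 5: RHS = 9, y in [3, 20]  -> 2 point(s)
  x = 6: RHS = 13, y in [6, 17]  -> 2 point(s)
  x = 9: RHS = 12, y in [9, 14]  -> 2 point(s)
  x = 10: RHS = 12, y in [9, 14]  -> 2 point(s)
  x = 11: RHS = 3, y in [7, 16]  -> 2 point(s)
  x = 17: RHS = 4, y in [2, 21]  -> 2 point(s)
  x = 18: RHS = 8, y in [10, 13]  -> 2 point(s)
  x = 20: RHS = 1, y in [1, 22]  -> 2 point(s)
  x = 21: RHS = 2, y in [5, 18]  -> 2 point(s)
Affine points: 24. Add the point at infinity: total = 25.

#E(F_23) = 25


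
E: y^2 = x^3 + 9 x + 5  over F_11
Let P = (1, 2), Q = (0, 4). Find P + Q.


P != Q, so use the chord formula.
s = (y2 - y1) / (x2 - x1) = (2) / (10) mod 11 = 9
x3 = s^2 - x1 - x2 mod 11 = 9^2 - 1 - 0 = 3
y3 = s (x1 - x3) - y1 mod 11 = 9 * (1 - 3) - 2 = 2

P + Q = (3, 2)


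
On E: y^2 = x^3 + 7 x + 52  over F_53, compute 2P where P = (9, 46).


Doubling: s = (3 x1^2 + a) / (2 y1)
s = (3*9^2 + 7) / (2*46) mod 53 = 20
x3 = s^2 - 2 x1 mod 53 = 20^2 - 2*9 = 11
y3 = s (x1 - x3) - y1 mod 53 = 20 * (9 - 11) - 46 = 20

2P = (11, 20)


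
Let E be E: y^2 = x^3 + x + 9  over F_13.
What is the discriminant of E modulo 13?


4 a^3 + 27 b^2 = 4*1^3 + 27*9^2 = 4 + 2187 = 2191
Delta = -16 * (2191) = -35056
Delta mod 13 = 5

Delta = 5 (mod 13)


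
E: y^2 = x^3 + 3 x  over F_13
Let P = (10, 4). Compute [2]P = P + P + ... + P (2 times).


k = 2 = 10_2 (binary, LSB first: 01)
Double-and-add from P = (10, 4):
  bit 0 = 0: acc unchanged = O
  bit 1 = 1: acc = O + (3, 6) = (3, 6)

2P = (3, 6)


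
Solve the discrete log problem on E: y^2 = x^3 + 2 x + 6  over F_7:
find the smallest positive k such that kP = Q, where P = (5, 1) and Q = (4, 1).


Enumerate multiples of P until we hit Q = (4, 1):
  1P = (5, 1)
  2P = (4, 6)
  3P = (2, 5)
  4P = (1, 3)
  5P = (3, 5)
  6P = (3, 2)
  7P = (1, 4)
  8P = (2, 2)
  9P = (4, 1)
Match found at i = 9.

k = 9


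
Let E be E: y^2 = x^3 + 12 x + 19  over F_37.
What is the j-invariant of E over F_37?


Delta = -16(4 a^3 + 27 b^2) mod 37 = 4
-1728 * (4 a)^3 = -1728 * (4*12)^3 mod 37 = 26
j = 26 * 4^(-1) mod 37 = 25

j = 25 (mod 37)


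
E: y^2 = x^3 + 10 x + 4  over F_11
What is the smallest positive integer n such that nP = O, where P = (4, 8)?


Compute successive multiples of P until we hit O:
  1P = (4, 8)
  2P = (6, 4)
  3P = (5, 5)
  4P = (0, 2)
  5P = (1, 2)
  6P = (10, 2)
  7P = (9, 8)
  8P = (9, 3)
  ... (continuing to 15P)
  15P = O

ord(P) = 15


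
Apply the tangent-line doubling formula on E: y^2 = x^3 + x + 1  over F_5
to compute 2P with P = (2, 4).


Doubling: s = (3 x1^2 + a) / (2 y1)
s = (3*2^2 + 1) / (2*4) mod 5 = 1
x3 = s^2 - 2 x1 mod 5 = 1^2 - 2*2 = 2
y3 = s (x1 - x3) - y1 mod 5 = 1 * (2 - 2) - 4 = 1

2P = (2, 1)


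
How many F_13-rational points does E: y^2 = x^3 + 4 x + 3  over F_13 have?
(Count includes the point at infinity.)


For each x in F_13, count y with y^2 = x^3 + 4 x + 3 mod 13:
  x = 0: RHS = 3, y in [4, 9]  -> 2 point(s)
  x = 3: RHS = 3, y in [4, 9]  -> 2 point(s)
  x = 6: RHS = 9, y in [3, 10]  -> 2 point(s)
  x = 7: RHS = 10, y in [6, 7]  -> 2 point(s)
  x = 8: RHS = 1, y in [1, 12]  -> 2 point(s)
  x = 9: RHS = 1, y in [1, 12]  -> 2 point(s)
  x = 10: RHS = 3, y in [4, 9]  -> 2 point(s)
  x = 11: RHS = 0, y in [0]  -> 1 point(s)
Affine points: 15. Add the point at infinity: total = 16.

#E(F_13) = 16


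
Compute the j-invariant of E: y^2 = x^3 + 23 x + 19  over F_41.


Delta = -16(4 a^3 + 27 b^2) mod 41 = 37
-1728 * (4 a)^3 = -1728 * (4*23)^3 mod 41 = 27
j = 27 * 37^(-1) mod 41 = 24

j = 24 (mod 41)


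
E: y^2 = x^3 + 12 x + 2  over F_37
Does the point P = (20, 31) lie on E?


Check whether y^2 = x^3 + 12 x + 2 (mod 37) for (x, y) = (20, 31).
LHS: y^2 = 31^2 mod 37 = 36
RHS: x^3 + 12 x + 2 = 20^3 + 12*20 + 2 mod 37 = 28
LHS != RHS

No, not on the curve


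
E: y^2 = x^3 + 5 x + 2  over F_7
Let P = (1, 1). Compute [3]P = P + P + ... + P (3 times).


k = 3 = 11_2 (binary, LSB first: 11)
Double-and-add from P = (1, 1):
  bit 0 = 1: acc = O + (1, 1) = (1, 1)
  bit 1 = 1: acc = (1, 1) + (0, 3) = (3, 3)

3P = (3, 3)


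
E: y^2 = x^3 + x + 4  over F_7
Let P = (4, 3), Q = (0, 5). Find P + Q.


P != Q, so use the chord formula.
s = (y2 - y1) / (x2 - x1) = (2) / (3) mod 7 = 3
x3 = s^2 - x1 - x2 mod 7 = 3^2 - 4 - 0 = 5
y3 = s (x1 - x3) - y1 mod 7 = 3 * (4 - 5) - 3 = 1

P + Q = (5, 1)


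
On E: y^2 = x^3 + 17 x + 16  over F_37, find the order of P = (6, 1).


Compute successive multiples of P until we hit O:
  1P = (6, 1)
  2P = (0, 4)
  3P = (22, 7)
  4P = (34, 7)
  5P = (18, 7)
  6P = (4, 0)
  7P = (18, 30)
  8P = (34, 30)
  ... (continuing to 12P)
  12P = O

ord(P) = 12


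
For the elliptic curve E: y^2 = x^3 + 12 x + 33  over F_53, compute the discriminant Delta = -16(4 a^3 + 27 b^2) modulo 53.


4 a^3 + 27 b^2 = 4*12^3 + 27*33^2 = 6912 + 29403 = 36315
Delta = -16 * (36315) = -581040
Delta mod 53 = 52

Delta = 52 (mod 53)


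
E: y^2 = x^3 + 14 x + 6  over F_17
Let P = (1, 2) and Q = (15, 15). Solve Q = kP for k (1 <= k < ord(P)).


Enumerate multiples of P until we hit Q = (15, 15):
  1P = (1, 2)
  2P = (15, 15)
Match found at i = 2.

k = 2


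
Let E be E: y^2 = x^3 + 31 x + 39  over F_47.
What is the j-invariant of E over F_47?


Delta = -16(4 a^3 + 27 b^2) mod 47 = 13
-1728 * (4 a)^3 = -1728 * (4*31)^3 mod 47 = 7
j = 7 * 13^(-1) mod 47 = 15

j = 15 (mod 47)


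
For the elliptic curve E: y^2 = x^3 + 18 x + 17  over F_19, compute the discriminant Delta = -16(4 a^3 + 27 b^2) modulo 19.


4 a^3 + 27 b^2 = 4*18^3 + 27*17^2 = 23328 + 7803 = 31131
Delta = -16 * (31131) = -498096
Delta mod 19 = 8

Delta = 8 (mod 19)


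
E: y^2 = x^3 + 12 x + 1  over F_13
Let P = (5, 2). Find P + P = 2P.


Doubling: s = (3 x1^2 + a) / (2 y1)
s = (3*5^2 + 12) / (2*2) mod 13 = 12
x3 = s^2 - 2 x1 mod 13 = 12^2 - 2*5 = 4
y3 = s (x1 - x3) - y1 mod 13 = 12 * (5 - 4) - 2 = 10

2P = (4, 10)


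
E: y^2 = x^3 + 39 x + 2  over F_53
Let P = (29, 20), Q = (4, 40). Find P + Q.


P != Q, so use the chord formula.
s = (y2 - y1) / (x2 - x1) = (20) / (28) mod 53 = 31
x3 = s^2 - x1 - x2 mod 53 = 31^2 - 29 - 4 = 27
y3 = s (x1 - x3) - y1 mod 53 = 31 * (29 - 27) - 20 = 42

P + Q = (27, 42)


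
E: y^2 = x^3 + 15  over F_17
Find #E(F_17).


For each x in F_17, count y with y^2 = x^3 + 0 x + 15 mod 17:
  x = 0: RHS = 15, y in [7, 10]  -> 2 point(s)
  x = 1: RHS = 16, y in [4, 13]  -> 2 point(s)
  x = 3: RHS = 8, y in [5, 12]  -> 2 point(s)
  x = 5: RHS = 4, y in [2, 15]  -> 2 point(s)
  x = 7: RHS = 1, y in [1, 16]  -> 2 point(s)
  x = 8: RHS = 0, y in [0]  -> 1 point(s)
  x = 9: RHS = 13, y in [8, 9]  -> 2 point(s)
  x = 12: RHS = 9, y in [3, 14]  -> 2 point(s)
  x = 13: RHS = 2, y in [6, 11]  -> 2 point(s)
Affine points: 17. Add the point at infinity: total = 18.

#E(F_17) = 18


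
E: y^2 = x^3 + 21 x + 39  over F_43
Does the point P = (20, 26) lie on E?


Check whether y^2 = x^3 + 21 x + 39 (mod 43) for (x, y) = (20, 26).
LHS: y^2 = 26^2 mod 43 = 31
RHS: x^3 + 21 x + 39 = 20^3 + 21*20 + 39 mod 43 = 31
LHS = RHS

Yes, on the curve


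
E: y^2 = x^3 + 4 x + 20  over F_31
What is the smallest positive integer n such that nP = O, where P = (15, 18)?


Compute successive multiples of P until we hit O:
  1P = (15, 18)
  2P = (15, 13)
  3P = O

ord(P) = 3


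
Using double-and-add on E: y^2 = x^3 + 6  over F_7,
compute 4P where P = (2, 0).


k = 4 = 100_2 (binary, LSB first: 001)
Double-and-add from P = (2, 0):
  bit 0 = 0: acc unchanged = O
  bit 1 = 0: acc unchanged = O
  bit 2 = 1: acc = O + O = O

4P = O


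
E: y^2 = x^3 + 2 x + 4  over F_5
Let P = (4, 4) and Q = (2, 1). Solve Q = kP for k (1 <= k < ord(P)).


Enumerate multiples of P until we hit Q = (2, 1):
  1P = (4, 4)
  2P = (2, 1)
Match found at i = 2.

k = 2


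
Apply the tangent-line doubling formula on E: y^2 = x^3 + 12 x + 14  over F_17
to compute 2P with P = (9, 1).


Doubling: s = (3 x1^2 + a) / (2 y1)
s = (3*9^2 + 12) / (2*1) mod 17 = 0
x3 = s^2 - 2 x1 mod 17 = 0^2 - 2*9 = 16
y3 = s (x1 - x3) - y1 mod 17 = 0 * (9 - 16) - 1 = 16

2P = (16, 16)


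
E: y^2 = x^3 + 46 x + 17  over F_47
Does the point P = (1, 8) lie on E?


Check whether y^2 = x^3 + 46 x + 17 (mod 47) for (x, y) = (1, 8).
LHS: y^2 = 8^2 mod 47 = 17
RHS: x^3 + 46 x + 17 = 1^3 + 46*1 + 17 mod 47 = 17
LHS = RHS

Yes, on the curve


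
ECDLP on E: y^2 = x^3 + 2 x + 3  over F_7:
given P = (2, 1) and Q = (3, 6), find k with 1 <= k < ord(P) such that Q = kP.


Enumerate multiples of P until we hit Q = (3, 6):
  1P = (2, 1)
  2P = (3, 6)
Match found at i = 2.

k = 2


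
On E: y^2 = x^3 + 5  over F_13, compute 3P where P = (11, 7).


k = 3 = 11_2 (binary, LSB first: 11)
Double-and-add from P = (11, 7):
  bit 0 = 1: acc = O + (11, 7) = (11, 7)
  bit 1 = 1: acc = (11, 7) + (5, 0) = (11, 6)

3P = (11, 6)


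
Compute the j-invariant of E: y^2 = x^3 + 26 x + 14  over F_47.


Delta = -16(4 a^3 + 27 b^2) mod 47 = 9
-1728 * (4 a)^3 = -1728 * (4*26)^3 mod 47 = 2
j = 2 * 9^(-1) mod 47 = 42

j = 42 (mod 47)


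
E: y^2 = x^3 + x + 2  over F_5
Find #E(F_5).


For each x in F_5, count y with y^2 = x^3 + 1 x + 2 mod 5:
  x = 1: RHS = 4, y in [2, 3]  -> 2 point(s)
  x = 4: RHS = 0, y in [0]  -> 1 point(s)
Affine points: 3. Add the point at infinity: total = 4.

#E(F_5) = 4


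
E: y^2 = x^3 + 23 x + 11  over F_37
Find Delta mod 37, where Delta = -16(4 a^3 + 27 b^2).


4 a^3 + 27 b^2 = 4*23^3 + 27*11^2 = 48668 + 3267 = 51935
Delta = -16 * (51935) = -830960
Delta mod 37 = 23

Delta = 23 (mod 37)


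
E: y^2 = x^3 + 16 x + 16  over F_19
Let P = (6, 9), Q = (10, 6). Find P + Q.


P != Q, so use the chord formula.
s = (y2 - y1) / (x2 - x1) = (16) / (4) mod 19 = 4
x3 = s^2 - x1 - x2 mod 19 = 4^2 - 6 - 10 = 0
y3 = s (x1 - x3) - y1 mod 19 = 4 * (6 - 0) - 9 = 15

P + Q = (0, 15)


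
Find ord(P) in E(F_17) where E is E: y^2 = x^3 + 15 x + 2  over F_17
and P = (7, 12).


Compute successive multiples of P until we hit O:
  1P = (7, 12)
  2P = (5, 10)
  3P = (6, 6)
  4P = (6, 11)
  5P = (5, 7)
  6P = (7, 5)
  7P = O

ord(P) = 7


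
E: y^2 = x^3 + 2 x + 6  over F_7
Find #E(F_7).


For each x in F_7, count y with y^2 = x^3 + 2 x + 6 mod 7:
  x = 1: RHS = 2, y in [3, 4]  -> 2 point(s)
  x = 2: RHS = 4, y in [2, 5]  -> 2 point(s)
  x = 3: RHS = 4, y in [2, 5]  -> 2 point(s)
  x = 4: RHS = 1, y in [1, 6]  -> 2 point(s)
  x = 5: RHS = 1, y in [1, 6]  -> 2 point(s)
Affine points: 10. Add the point at infinity: total = 11.

#E(F_7) = 11


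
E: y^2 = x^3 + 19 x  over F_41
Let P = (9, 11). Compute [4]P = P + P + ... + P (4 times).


k = 4 = 100_2 (binary, LSB first: 001)
Double-and-add from P = (9, 11):
  bit 0 = 0: acc unchanged = O
  bit 1 = 0: acc unchanged = O
  bit 2 = 1: acc = O + (9, 30) = (9, 30)

4P = (9, 30)


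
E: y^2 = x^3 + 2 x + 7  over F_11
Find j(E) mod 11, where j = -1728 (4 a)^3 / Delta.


Delta = -16(4 a^3 + 27 b^2) mod 11 = 1
-1728 * (4 a)^3 = -1728 * (4*2)^3 mod 11 = 5
j = 5 * 1^(-1) mod 11 = 5

j = 5 (mod 11)


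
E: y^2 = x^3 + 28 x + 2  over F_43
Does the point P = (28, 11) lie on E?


Check whether y^2 = x^3 + 28 x + 2 (mod 43) for (x, y) = (28, 11).
LHS: y^2 = 11^2 mod 43 = 35
RHS: x^3 + 28 x + 2 = 28^3 + 28*28 + 2 mod 43 = 34
LHS != RHS

No, not on the curve


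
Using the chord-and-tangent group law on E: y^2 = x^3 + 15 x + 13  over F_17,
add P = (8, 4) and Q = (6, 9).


P != Q, so use the chord formula.
s = (y2 - y1) / (x2 - x1) = (5) / (15) mod 17 = 6
x3 = s^2 - x1 - x2 mod 17 = 6^2 - 8 - 6 = 5
y3 = s (x1 - x3) - y1 mod 17 = 6 * (8 - 5) - 4 = 14

P + Q = (5, 14)


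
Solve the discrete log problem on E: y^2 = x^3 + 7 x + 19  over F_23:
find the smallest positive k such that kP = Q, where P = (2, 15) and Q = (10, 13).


Enumerate multiples of P until we hit Q = (10, 13):
  1P = (2, 15)
  2P = (9, 12)
  3P = (15, 7)
  4P = (14, 3)
  5P = (8, 14)
  6P = (6, 1)
  7P = (10, 13)
Match found at i = 7.

k = 7


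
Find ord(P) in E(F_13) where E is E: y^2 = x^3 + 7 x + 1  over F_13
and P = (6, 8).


Compute successive multiples of P until we hit O:
  1P = (6, 8)
  2P = (0, 1)
  3P = (8, 7)
  4P = (9, 0)
  5P = (8, 6)
  6P = (0, 12)
  7P = (6, 5)
  8P = O

ord(P) = 8


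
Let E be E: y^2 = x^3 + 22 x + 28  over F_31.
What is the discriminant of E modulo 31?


4 a^3 + 27 b^2 = 4*22^3 + 27*28^2 = 42592 + 21168 = 63760
Delta = -16 * (63760) = -1020160
Delta mod 31 = 19

Delta = 19 (mod 31)


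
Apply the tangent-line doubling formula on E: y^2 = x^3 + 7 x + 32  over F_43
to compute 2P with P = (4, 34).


Doubling: s = (3 x1^2 + a) / (2 y1)
s = (3*4^2 + 7) / (2*34) mod 43 = 28
x3 = s^2 - 2 x1 mod 43 = 28^2 - 2*4 = 2
y3 = s (x1 - x3) - y1 mod 43 = 28 * (4 - 2) - 34 = 22

2P = (2, 22)


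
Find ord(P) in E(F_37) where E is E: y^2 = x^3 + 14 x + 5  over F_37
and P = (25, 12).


Compute successive multiples of P until we hit O:
  1P = (25, 12)
  2P = (33, 12)
  3P = (16, 25)
  4P = (36, 8)
  5P = (22, 34)
  6P = (15, 1)
  7P = (23, 5)
  8P = (29, 11)
  ... (continuing to 22P)
  22P = O

ord(P) = 22


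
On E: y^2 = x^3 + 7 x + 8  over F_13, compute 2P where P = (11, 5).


Doubling: s = (3 x1^2 + a) / (2 y1)
s = (3*11^2 + 7) / (2*5) mod 13 = 11
x3 = s^2 - 2 x1 mod 13 = 11^2 - 2*11 = 8
y3 = s (x1 - x3) - y1 mod 13 = 11 * (11 - 8) - 5 = 2

2P = (8, 2)
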